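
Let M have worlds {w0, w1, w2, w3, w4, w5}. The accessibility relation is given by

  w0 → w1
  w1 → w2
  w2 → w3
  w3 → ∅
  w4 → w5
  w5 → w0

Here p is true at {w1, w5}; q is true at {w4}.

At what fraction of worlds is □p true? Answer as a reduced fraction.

1/2

w0: successors {w1}; p there: w1:T. ✓
w1: successors {w2}; p there: w2:F. ✗
w2: successors {w3}; p there: w3:F. ✗
w3: no successors, so □p holds vacuously. ✓
w4: successors {w5}; p there: w5:T. ✓
w5: successors {w0}; p there: w0:F. ✗
That's 3 of 6 worlds, so 3/6 = 1/2.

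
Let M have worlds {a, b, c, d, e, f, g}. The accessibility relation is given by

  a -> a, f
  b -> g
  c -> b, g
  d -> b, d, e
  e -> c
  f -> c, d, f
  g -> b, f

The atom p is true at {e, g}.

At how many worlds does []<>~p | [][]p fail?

a: []<>~p is T, [][]p is F. ✓
b: []<>~p is T, [][]p is F. ✓
c: []<>~p is F, [][]p is F. ✗
d: []<>~p is F, [][]p is F. ✗
e: []<>~p is T, [][]p is F. ✓
f: []<>~p is T, [][]p is F. ✓
g: []<>~p is F, [][]p is F. ✗
Satisfying worlds: {a, b, e, f}.
So []<>~p | [][]p fails at the other 3 worlds.

3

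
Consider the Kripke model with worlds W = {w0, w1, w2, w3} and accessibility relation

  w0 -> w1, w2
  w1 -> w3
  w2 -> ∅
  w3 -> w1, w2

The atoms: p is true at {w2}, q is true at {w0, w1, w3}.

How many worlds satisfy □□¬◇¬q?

2

w0: successors {w1, w2}; □¬◇¬q there: w1:F, w2:T. ✗
w1: successors {w3}; □¬◇¬q there: w3:T. ✓
w2: no successors, so □□¬◇¬q holds vacuously. ✓
w3: successors {w1, w2}; □¬◇¬q there: w1:F, w2:T. ✗
Satisfying worlds: {w1, w2}.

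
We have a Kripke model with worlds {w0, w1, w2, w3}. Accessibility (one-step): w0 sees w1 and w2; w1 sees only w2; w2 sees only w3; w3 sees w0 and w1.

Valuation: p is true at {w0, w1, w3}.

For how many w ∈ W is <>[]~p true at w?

w0: successors {w1, w2}; []~p there: w1:T, w2:F. ✓
w1: successors {w2}; []~p there: w2:F. ✗
w2: successors {w3}; []~p there: w3:F. ✗
w3: successors {w0, w1}; []~p there: w0:F, w1:T. ✓
Satisfying worlds: {w0, w3}.

2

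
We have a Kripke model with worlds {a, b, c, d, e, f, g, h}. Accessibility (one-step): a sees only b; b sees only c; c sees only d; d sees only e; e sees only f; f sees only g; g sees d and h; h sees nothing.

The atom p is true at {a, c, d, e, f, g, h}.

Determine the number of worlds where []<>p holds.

a: successors {b}; <>p there: b:T. ✓
b: successors {c}; <>p there: c:T. ✓
c: successors {d}; <>p there: d:T. ✓
d: successors {e}; <>p there: e:T. ✓
e: successors {f}; <>p there: f:T. ✓
f: successors {g}; <>p there: g:T. ✓
g: successors {d, h}; <>p there: d:T, h:F. ✗
h: no successors, so []<>p holds vacuously. ✓
Satisfying worlds: {a, b, c, d, e, f, h}.

7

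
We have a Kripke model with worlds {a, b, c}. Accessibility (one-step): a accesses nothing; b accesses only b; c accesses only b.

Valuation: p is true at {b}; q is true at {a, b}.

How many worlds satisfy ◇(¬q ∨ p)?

a: no successors, so ◇(¬q ∨ p) fails. ✗
b: successors {b}; ¬q ∨ p there: b:T. ✓
c: successors {b}; ¬q ∨ p there: b:T. ✓
Satisfying worlds: {b, c}.

2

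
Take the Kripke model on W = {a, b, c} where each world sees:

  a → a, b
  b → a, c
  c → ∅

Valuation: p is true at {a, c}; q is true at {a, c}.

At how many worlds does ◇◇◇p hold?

2

a: successors {a, b}; ◇◇p there: a:T, b:T. ✓
b: successors {a, c}; ◇◇p there: a:T, c:F. ✓
c: no successors, so ◇◇◇p fails. ✗
Satisfying worlds: {a, b}.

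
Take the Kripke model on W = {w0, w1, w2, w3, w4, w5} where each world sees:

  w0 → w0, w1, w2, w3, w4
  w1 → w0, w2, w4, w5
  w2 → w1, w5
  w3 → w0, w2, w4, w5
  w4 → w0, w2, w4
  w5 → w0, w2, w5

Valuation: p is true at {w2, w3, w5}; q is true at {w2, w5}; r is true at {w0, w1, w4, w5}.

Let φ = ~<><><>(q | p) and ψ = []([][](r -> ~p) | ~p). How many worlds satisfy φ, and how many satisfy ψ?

0 and 0

For ~<><><>(q | p):
w0: <><><>(q | p) is T. ✗
w1: <><><>(q | p) is T. ✗
w2: <><><>(q | p) is T. ✗
w3: <><><>(q | p) is T. ✗
w4: <><><>(q | p) is T. ✗
w5: <><><>(q | p) is T. ✗
— 0 worlds.
For []([][](r -> ~p) | ~p):
w0: successors {w0, w1, w2, w3, w4}; [][](r -> ~p) | ~p there: w0:T, w1:T, w2:F, w3:F, w4:T. ✗
w1: successors {w0, w2, w4, w5}; [][](r -> ~p) | ~p there: w0:T, w2:F, w4:T, w5:F. ✗
w2: successors {w1, w5}; [][](r -> ~p) | ~p there: w1:T, w5:F. ✗
w3: successors {w0, w2, w4, w5}; [][](r -> ~p) | ~p there: w0:T, w2:F, w4:T, w5:F. ✗
w4: successors {w0, w2, w4}; [][](r -> ~p) | ~p there: w0:T, w2:F, w4:T. ✗
w5: successors {w0, w2, w5}; [][](r -> ~p) | ~p there: w0:T, w2:F, w5:F. ✗
— 0 worlds.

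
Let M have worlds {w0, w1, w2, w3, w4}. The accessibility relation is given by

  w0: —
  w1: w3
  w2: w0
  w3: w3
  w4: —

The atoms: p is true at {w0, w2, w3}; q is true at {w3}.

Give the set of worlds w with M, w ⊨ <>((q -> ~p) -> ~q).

{w1, w2, w3}

w0: no successors, so <>((q -> ~p) -> ~q) fails. ✗
w1: successors {w3}; (q -> ~p) -> ~q there: w3:T. ✓
w2: successors {w0}; (q -> ~p) -> ~q there: w0:T. ✓
w3: successors {w3}; (q -> ~p) -> ~q there: w3:T. ✓
w4: no successors, so <>((q -> ~p) -> ~q) fails. ✗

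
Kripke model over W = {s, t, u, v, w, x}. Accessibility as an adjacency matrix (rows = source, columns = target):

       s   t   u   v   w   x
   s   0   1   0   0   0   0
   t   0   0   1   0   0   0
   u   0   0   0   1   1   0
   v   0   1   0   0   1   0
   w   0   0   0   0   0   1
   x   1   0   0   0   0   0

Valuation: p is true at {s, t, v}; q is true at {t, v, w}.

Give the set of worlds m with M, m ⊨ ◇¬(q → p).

s: successors {t}; ¬(q → p) there: t:F. ✗
t: successors {u}; ¬(q → p) there: u:F. ✗
u: successors {v, w}; ¬(q → p) there: v:F, w:T. ✓
v: successors {t, w}; ¬(q → p) there: t:F, w:T. ✓
w: successors {x}; ¬(q → p) there: x:F. ✗
x: successors {s}; ¬(q → p) there: s:F. ✗

{u, v}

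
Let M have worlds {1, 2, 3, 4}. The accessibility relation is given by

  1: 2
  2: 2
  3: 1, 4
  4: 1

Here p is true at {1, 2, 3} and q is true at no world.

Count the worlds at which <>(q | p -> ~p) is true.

1: successors {2}; q | p -> ~p there: 2:F. ✗
2: successors {2}; q | p -> ~p there: 2:F. ✗
3: successors {1, 4}; q | p -> ~p there: 1:F, 4:T. ✓
4: successors {1}; q | p -> ~p there: 1:F. ✗
Satisfying worlds: {3}.

1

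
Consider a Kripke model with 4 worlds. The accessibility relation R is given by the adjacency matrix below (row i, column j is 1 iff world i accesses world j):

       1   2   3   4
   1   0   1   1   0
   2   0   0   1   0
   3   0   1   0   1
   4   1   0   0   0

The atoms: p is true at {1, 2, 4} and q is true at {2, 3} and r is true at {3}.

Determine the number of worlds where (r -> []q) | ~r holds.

3

1: r -> []q is T, ~r is T. ✓
2: r -> []q is T, ~r is T. ✓
3: r -> []q is F, ~r is F. ✗
4: r -> []q is T, ~r is T. ✓
Satisfying worlds: {1, 2, 4}.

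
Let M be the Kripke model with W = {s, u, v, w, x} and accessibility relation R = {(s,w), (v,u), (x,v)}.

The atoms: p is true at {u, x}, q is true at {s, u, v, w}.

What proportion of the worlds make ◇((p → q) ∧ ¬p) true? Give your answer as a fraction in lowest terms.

s: successors {w}; (p → q) ∧ ¬p there: w:T. ✓
u: no successors, so ◇((p → q) ∧ ¬p) fails. ✗
v: successors {u}; (p → q) ∧ ¬p there: u:F. ✗
w: no successors, so ◇((p → q) ∧ ¬p) fails. ✗
x: successors {v}; (p → q) ∧ ¬p there: v:T. ✓
That's 2 of 5 worlds, so 2/5.

2/5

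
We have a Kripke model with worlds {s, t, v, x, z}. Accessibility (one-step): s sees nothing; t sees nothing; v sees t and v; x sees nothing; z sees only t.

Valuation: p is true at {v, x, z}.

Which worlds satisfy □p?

{s, t, x}

s: no successors, so □p holds vacuously. ✓
t: no successors, so □p holds vacuously. ✓
v: successors {t, v}; p there: t:F, v:T. ✗
x: no successors, so □p holds vacuously. ✓
z: successors {t}; p there: t:F. ✗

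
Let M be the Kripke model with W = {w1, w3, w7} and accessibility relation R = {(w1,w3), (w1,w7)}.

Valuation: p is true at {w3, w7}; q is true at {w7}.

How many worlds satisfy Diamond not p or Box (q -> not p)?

w1: Diamond not p is F, Box (q -> not p) is F. ✗
w3: Diamond not p is F, Box (q -> not p) is T. ✓
w7: Diamond not p is F, Box (q -> not p) is T. ✓
Satisfying worlds: {w3, w7}.

2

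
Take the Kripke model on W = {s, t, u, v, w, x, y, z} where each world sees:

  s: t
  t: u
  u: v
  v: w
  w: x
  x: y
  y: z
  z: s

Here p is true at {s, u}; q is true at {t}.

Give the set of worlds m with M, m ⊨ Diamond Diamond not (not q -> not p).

s: successors {t}; Diamond not (not q -> not p) there: t:T. ✓
t: successors {u}; Diamond not (not q -> not p) there: u:F. ✗
u: successors {v}; Diamond not (not q -> not p) there: v:F. ✗
v: successors {w}; Diamond not (not q -> not p) there: w:F. ✗
w: successors {x}; Diamond not (not q -> not p) there: x:F. ✗
x: successors {y}; Diamond not (not q -> not p) there: y:F. ✗
y: successors {z}; Diamond not (not q -> not p) there: z:T. ✓
z: successors {s}; Diamond not (not q -> not p) there: s:F. ✗

{s, y}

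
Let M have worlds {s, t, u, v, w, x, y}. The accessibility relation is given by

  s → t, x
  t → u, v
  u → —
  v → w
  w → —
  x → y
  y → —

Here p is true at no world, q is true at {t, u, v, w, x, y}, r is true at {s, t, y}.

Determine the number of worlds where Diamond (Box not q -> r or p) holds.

s: successors {t, x}; Box not q -> r or p there: t:T, x:T. ✓
t: successors {u, v}; Box not q -> r or p there: u:F, v:T. ✓
u: no successors, so Diamond (Box not q -> r or p) fails. ✗
v: successors {w}; Box not q -> r or p there: w:F. ✗
w: no successors, so Diamond (Box not q -> r or p) fails. ✗
x: successors {y}; Box not q -> r or p there: y:T. ✓
y: no successors, so Diamond (Box not q -> r or p) fails. ✗
Satisfying worlds: {s, t, x}.

3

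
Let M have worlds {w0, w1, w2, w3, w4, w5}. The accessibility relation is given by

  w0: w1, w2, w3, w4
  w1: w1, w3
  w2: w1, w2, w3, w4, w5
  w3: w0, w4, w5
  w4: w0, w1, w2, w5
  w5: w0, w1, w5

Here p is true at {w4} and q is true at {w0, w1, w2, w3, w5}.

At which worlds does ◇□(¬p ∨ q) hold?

{w0, w1, w2, w3, w4, w5}

w0: successors {w1, w2, w3, w4}; □(¬p ∨ q) there: w1:T, w2:F, w3:F, w4:T. ✓
w1: successors {w1, w3}; □(¬p ∨ q) there: w1:T, w3:F. ✓
w2: successors {w1, w2, w3, w4, w5}; □(¬p ∨ q) there: w1:T, w2:F, w3:F, w4:T, w5:T. ✓
w3: successors {w0, w4, w5}; □(¬p ∨ q) there: w0:F, w4:T, w5:T. ✓
w4: successors {w0, w1, w2, w5}; □(¬p ∨ q) there: w0:F, w1:T, w2:F, w5:T. ✓
w5: successors {w0, w1, w5}; □(¬p ∨ q) there: w0:F, w1:T, w5:T. ✓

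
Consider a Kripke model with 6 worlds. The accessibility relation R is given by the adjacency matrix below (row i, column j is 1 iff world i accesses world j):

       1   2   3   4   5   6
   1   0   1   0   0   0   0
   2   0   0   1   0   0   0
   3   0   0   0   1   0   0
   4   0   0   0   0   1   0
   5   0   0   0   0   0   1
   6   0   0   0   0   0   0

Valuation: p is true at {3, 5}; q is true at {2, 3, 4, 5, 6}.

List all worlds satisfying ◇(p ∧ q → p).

{1, 2, 3, 4, 5}

1: successors {2}; p ∧ q → p there: 2:T. ✓
2: successors {3}; p ∧ q → p there: 3:T. ✓
3: successors {4}; p ∧ q → p there: 4:T. ✓
4: successors {5}; p ∧ q → p there: 5:T. ✓
5: successors {6}; p ∧ q → p there: 6:T. ✓
6: no successors, so ◇(p ∧ q → p) fails. ✗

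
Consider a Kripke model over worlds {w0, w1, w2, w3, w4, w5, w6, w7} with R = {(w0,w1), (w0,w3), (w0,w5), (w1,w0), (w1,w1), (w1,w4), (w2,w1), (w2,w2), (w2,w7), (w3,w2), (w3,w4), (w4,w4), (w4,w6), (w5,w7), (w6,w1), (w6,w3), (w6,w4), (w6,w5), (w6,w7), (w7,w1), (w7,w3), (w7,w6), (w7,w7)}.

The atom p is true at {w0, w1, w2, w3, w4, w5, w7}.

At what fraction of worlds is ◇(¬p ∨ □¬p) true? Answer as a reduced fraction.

1/4

w0: successors {w1, w3, w5}; ¬p ∨ □¬p there: w1:F, w3:F, w5:F. ✗
w1: successors {w0, w1, w4}; ¬p ∨ □¬p there: w0:F, w1:F, w4:F. ✗
w2: successors {w1, w2, w7}; ¬p ∨ □¬p there: w1:F, w2:F, w7:F. ✗
w3: successors {w2, w4}; ¬p ∨ □¬p there: w2:F, w4:F. ✗
w4: successors {w4, w6}; ¬p ∨ □¬p there: w4:F, w6:T. ✓
w5: successors {w7}; ¬p ∨ □¬p there: w7:F. ✗
w6: successors {w1, w3, w4, w5, w7}; ¬p ∨ □¬p there: w1:F, w3:F, w4:F, w5:F, w7:F. ✗
w7: successors {w1, w3, w6, w7}; ¬p ∨ □¬p there: w1:F, w3:F, w6:T, w7:F. ✓
That's 2 of 8 worlds, so 2/8 = 1/4.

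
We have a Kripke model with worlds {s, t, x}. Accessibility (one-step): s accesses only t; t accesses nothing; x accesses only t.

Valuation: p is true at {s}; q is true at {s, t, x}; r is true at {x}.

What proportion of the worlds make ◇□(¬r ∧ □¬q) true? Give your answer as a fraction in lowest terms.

s: successors {t}; □(¬r ∧ □¬q) there: t:T. ✓
t: no successors, so ◇□(¬r ∧ □¬q) fails. ✗
x: successors {t}; □(¬r ∧ □¬q) there: t:T. ✓
That's 2 of 3 worlds, so 2/3.

2/3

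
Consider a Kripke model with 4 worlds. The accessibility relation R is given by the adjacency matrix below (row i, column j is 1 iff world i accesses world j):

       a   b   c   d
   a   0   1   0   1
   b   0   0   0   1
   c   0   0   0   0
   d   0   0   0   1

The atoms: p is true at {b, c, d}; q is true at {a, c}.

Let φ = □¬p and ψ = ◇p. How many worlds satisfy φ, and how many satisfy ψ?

For □¬p:
a: successors {b, d}; ¬p there: b:F, d:F. ✗
b: successors {d}; ¬p there: d:F. ✗
c: no successors, so □¬p holds vacuously. ✓
d: successors {d}; ¬p there: d:F. ✗
— 1 world.
For ◇p:
a: successors {b, d}; p there: b:T, d:T. ✓
b: successors {d}; p there: d:T. ✓
c: no successors, so ◇p fails. ✗
d: successors {d}; p there: d:T. ✓
— 3 worlds.

1 and 3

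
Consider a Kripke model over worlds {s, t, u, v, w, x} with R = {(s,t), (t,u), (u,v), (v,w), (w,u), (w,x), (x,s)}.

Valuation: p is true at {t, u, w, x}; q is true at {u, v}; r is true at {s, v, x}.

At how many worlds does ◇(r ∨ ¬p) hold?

s: successors {t}; r ∨ ¬p there: t:F. ✗
t: successors {u}; r ∨ ¬p there: u:F. ✗
u: successors {v}; r ∨ ¬p there: v:T. ✓
v: successors {w}; r ∨ ¬p there: w:F. ✗
w: successors {u, x}; r ∨ ¬p there: u:F, x:T. ✓
x: successors {s}; r ∨ ¬p there: s:T. ✓
Satisfying worlds: {u, w, x}.

3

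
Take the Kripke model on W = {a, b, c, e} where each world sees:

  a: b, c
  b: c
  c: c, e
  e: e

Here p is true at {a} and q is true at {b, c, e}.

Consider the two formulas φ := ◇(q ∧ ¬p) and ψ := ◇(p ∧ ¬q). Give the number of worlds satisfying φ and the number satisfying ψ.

4 and 0

For ◇(q ∧ ¬p):
a: successors {b, c}; q ∧ ¬p there: b:T, c:T. ✓
b: successors {c}; q ∧ ¬p there: c:T. ✓
c: successors {c, e}; q ∧ ¬p there: c:T, e:T. ✓
e: successors {e}; q ∧ ¬p there: e:T. ✓
— 4 worlds.
For ◇(p ∧ ¬q):
a: successors {b, c}; p ∧ ¬q there: b:F, c:F. ✗
b: successors {c}; p ∧ ¬q there: c:F. ✗
c: successors {c, e}; p ∧ ¬q there: c:F, e:F. ✗
e: successors {e}; p ∧ ¬q there: e:F. ✗
— 0 worlds.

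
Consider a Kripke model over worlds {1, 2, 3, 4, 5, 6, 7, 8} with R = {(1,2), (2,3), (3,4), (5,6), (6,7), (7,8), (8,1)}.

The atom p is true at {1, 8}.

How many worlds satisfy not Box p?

5

1: Box p is F. ✓
2: Box p is F. ✓
3: Box p is F. ✓
4: Box p is T. ✗
5: Box p is F. ✓
6: Box p is F. ✓
7: Box p is T. ✗
8: Box p is T. ✗
Satisfying worlds: {1, 2, 3, 5, 6}.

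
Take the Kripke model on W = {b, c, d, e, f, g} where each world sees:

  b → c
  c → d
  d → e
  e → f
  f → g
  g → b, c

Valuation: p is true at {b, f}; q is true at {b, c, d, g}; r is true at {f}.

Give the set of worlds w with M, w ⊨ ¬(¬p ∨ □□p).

{b, f}

b: ¬p ∨ □□p is F. ✓
c: ¬p ∨ □□p is T. ✗
d: ¬p ∨ □□p is T. ✗
e: ¬p ∨ □□p is T. ✗
f: ¬p ∨ □□p is F. ✓
g: ¬p ∨ □□p is T. ✗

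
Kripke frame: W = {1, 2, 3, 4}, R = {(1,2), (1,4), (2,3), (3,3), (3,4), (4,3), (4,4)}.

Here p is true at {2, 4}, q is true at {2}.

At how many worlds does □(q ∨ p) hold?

1: successors {2, 4}; q ∨ p there: 2:T, 4:T. ✓
2: successors {3}; q ∨ p there: 3:F. ✗
3: successors {3, 4}; q ∨ p there: 3:F, 4:T. ✗
4: successors {3, 4}; q ∨ p there: 3:F, 4:T. ✗
Satisfying worlds: {1}.

1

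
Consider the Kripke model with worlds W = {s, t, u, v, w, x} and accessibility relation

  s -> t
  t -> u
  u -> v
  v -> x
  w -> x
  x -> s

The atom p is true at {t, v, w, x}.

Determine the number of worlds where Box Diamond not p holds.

3

s: successors {t}; Diamond not p there: t:T. ✓
t: successors {u}; Diamond not p there: u:F. ✗
u: successors {v}; Diamond not p there: v:F. ✗
v: successors {x}; Diamond not p there: x:T. ✓
w: successors {x}; Diamond not p there: x:T. ✓
x: successors {s}; Diamond not p there: s:F. ✗
Satisfying worlds: {s, v, w}.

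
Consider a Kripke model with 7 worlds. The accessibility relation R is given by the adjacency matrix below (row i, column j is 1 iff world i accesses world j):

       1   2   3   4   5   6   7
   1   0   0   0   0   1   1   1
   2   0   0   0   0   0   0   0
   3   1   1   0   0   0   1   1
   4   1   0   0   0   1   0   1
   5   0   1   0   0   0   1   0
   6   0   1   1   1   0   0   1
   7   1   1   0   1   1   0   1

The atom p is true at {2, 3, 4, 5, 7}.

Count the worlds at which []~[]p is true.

2

1: successors {5, 6, 7}; ~[]p there: 5:T, 6:F, 7:T. ✗
2: no successors, so []~[]p holds vacuously. ✓
3: successors {1, 2, 6, 7}; ~[]p there: 1:T, 2:F, 6:F, 7:T. ✗
4: successors {1, 5, 7}; ~[]p there: 1:T, 5:T, 7:T. ✓
5: successors {2, 6}; ~[]p there: 2:F, 6:F. ✗
6: successors {2, 3, 4, 7}; ~[]p there: 2:F, 3:T, 4:T, 7:T. ✗
7: successors {1, 2, 4, 5, 7}; ~[]p there: 1:T, 2:F, 4:T, 5:T, 7:T. ✗
Satisfying worlds: {2, 4}.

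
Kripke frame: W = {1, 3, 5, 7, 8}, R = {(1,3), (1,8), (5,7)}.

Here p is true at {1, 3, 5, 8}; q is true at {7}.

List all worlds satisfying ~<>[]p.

{3, 7, 8}

1: <>[]p is T. ✗
3: <>[]p is F. ✓
5: <>[]p is T. ✗
7: <>[]p is F. ✓
8: <>[]p is F. ✓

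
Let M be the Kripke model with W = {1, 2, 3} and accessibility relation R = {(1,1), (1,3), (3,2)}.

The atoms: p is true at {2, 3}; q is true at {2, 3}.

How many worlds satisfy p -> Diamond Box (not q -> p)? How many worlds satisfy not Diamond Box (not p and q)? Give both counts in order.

2 and 2

For p -> Diamond Box (not q -> p):
1: p is F, Diamond Box (not q -> p) is T. ✓
2: p is T, Diamond Box (not q -> p) is F. ✗
3: p is T, Diamond Box (not q -> p) is T. ✓
— 2 worlds.
For not Diamond Box (not p and q):
1: Diamond Box (not p and q) is F. ✓
2: Diamond Box (not p and q) is F. ✓
3: Diamond Box (not p and q) is T. ✗
— 2 worlds.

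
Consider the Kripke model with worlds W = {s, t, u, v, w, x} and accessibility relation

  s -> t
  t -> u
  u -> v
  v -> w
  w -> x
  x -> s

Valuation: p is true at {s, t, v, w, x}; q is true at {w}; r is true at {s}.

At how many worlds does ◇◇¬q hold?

5

s: successors {t}; ◇¬q there: t:T. ✓
t: successors {u}; ◇¬q there: u:T. ✓
u: successors {v}; ◇¬q there: v:F. ✗
v: successors {w}; ◇¬q there: w:T. ✓
w: successors {x}; ◇¬q there: x:T. ✓
x: successors {s}; ◇¬q there: s:T. ✓
Satisfying worlds: {s, t, v, w, x}.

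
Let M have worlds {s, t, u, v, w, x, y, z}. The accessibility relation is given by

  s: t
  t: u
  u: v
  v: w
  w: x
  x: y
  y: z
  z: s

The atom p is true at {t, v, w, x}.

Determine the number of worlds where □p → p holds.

s: □p is T, p is F. ✗
t: □p is F, p is T. ✓
u: □p is T, p is F. ✗
v: □p is T, p is T. ✓
w: □p is T, p is T. ✓
x: □p is F, p is T. ✓
y: □p is F, p is F. ✓
z: □p is F, p is F. ✓
Satisfying worlds: {t, v, w, x, y, z}.

6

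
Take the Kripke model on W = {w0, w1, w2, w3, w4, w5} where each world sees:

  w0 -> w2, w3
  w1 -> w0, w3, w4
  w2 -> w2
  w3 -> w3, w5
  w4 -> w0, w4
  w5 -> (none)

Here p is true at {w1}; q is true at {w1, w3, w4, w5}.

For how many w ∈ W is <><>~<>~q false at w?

2

w0: successors {w2, w3}; <>~<>~q there: w2:F, w3:T. ✓
w1: successors {w0, w3, w4}; <>~<>~q there: w0:T, w3:T, w4:F. ✓
w2: successors {w2}; <>~<>~q there: w2:F. ✗
w3: successors {w3, w5}; <>~<>~q there: w3:T, w5:F. ✓
w4: successors {w0, w4}; <>~<>~q there: w0:T, w4:F. ✓
w5: no successors, so <><>~<>~q fails. ✗
Satisfying worlds: {w0, w1, w3, w4}.
So <><>~<>~q fails at the other 2 worlds.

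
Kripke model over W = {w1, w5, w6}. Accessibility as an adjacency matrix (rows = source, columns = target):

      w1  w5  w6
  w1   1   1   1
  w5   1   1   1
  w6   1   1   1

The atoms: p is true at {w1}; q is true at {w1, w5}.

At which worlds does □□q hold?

w1: successors {w1, w5, w6}; □q there: w1:F, w5:F, w6:F. ✗
w5: successors {w1, w5, w6}; □q there: w1:F, w5:F, w6:F. ✗
w6: successors {w1, w5, w6}; □q there: w1:F, w5:F, w6:F. ✗

∅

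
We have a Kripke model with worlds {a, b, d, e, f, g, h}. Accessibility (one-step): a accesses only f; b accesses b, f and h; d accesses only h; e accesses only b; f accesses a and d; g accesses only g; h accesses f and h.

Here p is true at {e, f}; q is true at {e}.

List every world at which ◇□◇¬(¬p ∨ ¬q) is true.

∅

a: successors {f}; □◇¬(¬p ∨ ¬q) there: f:F. ✗
b: successors {b, f, h}; □◇¬(¬p ∨ ¬q) there: b:F, f:F, h:F. ✗
d: successors {h}; □◇¬(¬p ∨ ¬q) there: h:F. ✗
e: successors {b}; □◇¬(¬p ∨ ¬q) there: b:F. ✗
f: successors {a, d}; □◇¬(¬p ∨ ¬q) there: a:F, d:F. ✗
g: successors {g}; □◇¬(¬p ∨ ¬q) there: g:F. ✗
h: successors {f, h}; □◇¬(¬p ∨ ¬q) there: f:F, h:F. ✗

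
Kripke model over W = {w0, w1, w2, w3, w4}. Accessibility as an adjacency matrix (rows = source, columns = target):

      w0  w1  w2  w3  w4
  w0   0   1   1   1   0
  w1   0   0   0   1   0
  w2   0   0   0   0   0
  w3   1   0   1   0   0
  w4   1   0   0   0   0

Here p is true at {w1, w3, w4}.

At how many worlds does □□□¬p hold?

w0: successors {w1, w2, w3}; □□¬p there: w1:T, w2:T, w3:F. ✗
w1: successors {w3}; □□¬p there: w3:F. ✗
w2: no successors, so □□□¬p holds vacuously. ✓
w3: successors {w0, w2}; □□¬p there: w0:F, w2:T. ✗
w4: successors {w0}; □□¬p there: w0:F. ✗
Satisfying worlds: {w2}.

1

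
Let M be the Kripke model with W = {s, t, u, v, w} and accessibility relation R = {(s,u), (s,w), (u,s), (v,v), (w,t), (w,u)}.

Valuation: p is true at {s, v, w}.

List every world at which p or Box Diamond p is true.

s: p is T, Box Diamond p is F. ✓
t: p is F, Box Diamond p is T. ✓
u: p is F, Box Diamond p is T. ✓
v: p is T, Box Diamond p is T. ✓
w: p is T, Box Diamond p is F. ✓

{s, t, u, v, w}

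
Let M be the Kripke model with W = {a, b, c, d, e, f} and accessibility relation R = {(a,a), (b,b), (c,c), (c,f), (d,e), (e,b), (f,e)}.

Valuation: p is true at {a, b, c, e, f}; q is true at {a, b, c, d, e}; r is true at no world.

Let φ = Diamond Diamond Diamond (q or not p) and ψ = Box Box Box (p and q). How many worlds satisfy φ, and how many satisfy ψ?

For Diamond Diamond Diamond (q or not p):
a: successors {a}; Diamond Diamond (q or not p) there: a:T. ✓
b: successors {b}; Diamond Diamond (q or not p) there: b:T. ✓
c: successors {c, f}; Diamond Diamond (q or not p) there: c:T, f:T. ✓
d: successors {e}; Diamond Diamond (q or not p) there: e:T. ✓
e: successors {b}; Diamond Diamond (q or not p) there: b:T. ✓
f: successors {e}; Diamond Diamond (q or not p) there: e:T. ✓
— 6 worlds.
For Box Box Box (p and q):
a: successors {a}; Box Box (p and q) there: a:T. ✓
b: successors {b}; Box Box (p and q) there: b:T. ✓
c: successors {c, f}; Box Box (p and q) there: c:F, f:T. ✗
d: successors {e}; Box Box (p and q) there: e:T. ✓
e: successors {b}; Box Box (p and q) there: b:T. ✓
f: successors {e}; Box Box (p and q) there: e:T. ✓
— 5 worlds.

6 and 5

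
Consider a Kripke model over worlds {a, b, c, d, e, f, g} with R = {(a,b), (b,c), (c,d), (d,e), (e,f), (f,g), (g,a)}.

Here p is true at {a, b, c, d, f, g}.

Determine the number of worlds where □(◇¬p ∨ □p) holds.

a: successors {b}; ◇¬p ∨ □p there: b:T. ✓
b: successors {c}; ◇¬p ∨ □p there: c:T. ✓
c: successors {d}; ◇¬p ∨ □p there: d:T. ✓
d: successors {e}; ◇¬p ∨ □p there: e:T. ✓
e: successors {f}; ◇¬p ∨ □p there: f:T. ✓
f: successors {g}; ◇¬p ∨ □p there: g:T. ✓
g: successors {a}; ◇¬p ∨ □p there: a:T. ✓
Satisfying worlds: {a, b, c, d, e, f, g}.

7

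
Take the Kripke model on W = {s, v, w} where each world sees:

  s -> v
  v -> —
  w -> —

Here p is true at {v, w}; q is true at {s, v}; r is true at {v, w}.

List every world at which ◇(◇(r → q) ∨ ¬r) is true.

∅

s: successors {v}; ◇(r → q) ∨ ¬r there: v:F. ✗
v: no successors, so ◇(◇(r → q) ∨ ¬r) fails. ✗
w: no successors, so ◇(◇(r → q) ∨ ¬r) fails. ✗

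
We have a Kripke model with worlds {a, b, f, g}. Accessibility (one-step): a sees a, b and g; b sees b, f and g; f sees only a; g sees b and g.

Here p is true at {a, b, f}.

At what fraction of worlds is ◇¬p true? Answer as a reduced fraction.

3/4

a: successors {a, b, g}; ¬p there: a:F, b:F, g:T. ✓
b: successors {b, f, g}; ¬p there: b:F, f:F, g:T. ✓
f: successors {a}; ¬p there: a:F. ✗
g: successors {b, g}; ¬p there: b:F, g:T. ✓
That's 3 of 4 worlds, so 3/4.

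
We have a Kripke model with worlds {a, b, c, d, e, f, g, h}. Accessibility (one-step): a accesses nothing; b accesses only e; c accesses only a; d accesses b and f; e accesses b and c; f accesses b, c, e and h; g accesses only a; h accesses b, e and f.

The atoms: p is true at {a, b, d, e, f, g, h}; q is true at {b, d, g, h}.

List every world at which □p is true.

a: no successors, so □p holds vacuously. ✓
b: successors {e}; p there: e:T. ✓
c: successors {a}; p there: a:T. ✓
d: successors {b, f}; p there: b:T, f:T. ✓
e: successors {b, c}; p there: b:T, c:F. ✗
f: successors {b, c, e, h}; p there: b:T, c:F, e:T, h:T. ✗
g: successors {a}; p there: a:T. ✓
h: successors {b, e, f}; p there: b:T, e:T, f:T. ✓

{a, b, c, d, g, h}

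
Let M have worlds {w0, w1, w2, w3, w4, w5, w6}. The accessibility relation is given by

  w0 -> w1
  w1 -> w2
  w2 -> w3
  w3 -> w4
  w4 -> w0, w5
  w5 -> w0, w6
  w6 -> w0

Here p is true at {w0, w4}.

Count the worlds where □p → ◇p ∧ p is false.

w0: □p is F, ◇p ∧ p is F. ✓
w1: □p is F, ◇p ∧ p is F. ✓
w2: □p is F, ◇p ∧ p is F. ✓
w3: □p is T, ◇p ∧ p is F. ✗
w4: □p is F, ◇p ∧ p is T. ✓
w5: □p is F, ◇p ∧ p is F. ✓
w6: □p is T, ◇p ∧ p is F. ✗
Satisfying worlds: {w0, w1, w2, w4, w5}.
So □p → ◇p ∧ p fails at the other 2 worlds.

2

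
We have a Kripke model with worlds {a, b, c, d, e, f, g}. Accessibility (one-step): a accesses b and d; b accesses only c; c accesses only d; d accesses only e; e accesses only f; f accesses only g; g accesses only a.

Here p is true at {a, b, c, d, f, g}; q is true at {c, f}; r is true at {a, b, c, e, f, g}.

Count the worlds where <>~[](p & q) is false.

1

a: successors {b, d}; ~[](p & q) there: b:F, d:T. ✓
b: successors {c}; ~[](p & q) there: c:T. ✓
c: successors {d}; ~[](p & q) there: d:T. ✓
d: successors {e}; ~[](p & q) there: e:F. ✗
e: successors {f}; ~[](p & q) there: f:T. ✓
f: successors {g}; ~[](p & q) there: g:T. ✓
g: successors {a}; ~[](p & q) there: a:T. ✓
Satisfying worlds: {a, b, c, e, f, g}.
So <>~[](p & q) fails at the other 1 world.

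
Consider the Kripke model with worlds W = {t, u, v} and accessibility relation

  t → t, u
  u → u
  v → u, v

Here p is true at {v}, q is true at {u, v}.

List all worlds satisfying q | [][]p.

{u, v}

t: q is F, [][]p is F. ✗
u: q is T, [][]p is F. ✓
v: q is T, [][]p is F. ✓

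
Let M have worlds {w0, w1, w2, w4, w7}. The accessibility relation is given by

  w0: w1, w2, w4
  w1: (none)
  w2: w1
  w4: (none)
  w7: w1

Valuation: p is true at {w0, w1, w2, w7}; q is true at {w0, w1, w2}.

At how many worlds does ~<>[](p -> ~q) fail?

3

w0: <>[](p -> ~q) is T. ✗
w1: <>[](p -> ~q) is F. ✓
w2: <>[](p -> ~q) is T. ✗
w4: <>[](p -> ~q) is F. ✓
w7: <>[](p -> ~q) is T. ✗
Satisfying worlds: {w1, w4}.
So ~<>[](p -> ~q) fails at the other 3 worlds.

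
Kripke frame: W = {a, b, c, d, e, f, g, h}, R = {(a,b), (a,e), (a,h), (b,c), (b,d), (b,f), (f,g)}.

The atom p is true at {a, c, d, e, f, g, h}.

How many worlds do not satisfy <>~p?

a: successors {b, e, h}; ~p there: b:T, e:F, h:F. ✓
b: successors {c, d, f}; ~p there: c:F, d:F, f:F. ✗
c: no successors, so <>~p fails. ✗
d: no successors, so <>~p fails. ✗
e: no successors, so <>~p fails. ✗
f: successors {g}; ~p there: g:F. ✗
g: no successors, so <>~p fails. ✗
h: no successors, so <>~p fails. ✗
Satisfying worlds: {a}.
So <>~p fails at the other 7 worlds.

7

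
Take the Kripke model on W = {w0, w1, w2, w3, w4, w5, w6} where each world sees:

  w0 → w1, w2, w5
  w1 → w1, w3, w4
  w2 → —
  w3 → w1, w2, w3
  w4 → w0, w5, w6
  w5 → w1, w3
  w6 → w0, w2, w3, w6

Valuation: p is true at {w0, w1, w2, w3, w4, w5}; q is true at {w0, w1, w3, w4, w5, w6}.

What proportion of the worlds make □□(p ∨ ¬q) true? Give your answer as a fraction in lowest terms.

w0: successors {w1, w2, w5}; □(p ∨ ¬q) there: w1:T, w2:T, w5:T. ✓
w1: successors {w1, w3, w4}; □(p ∨ ¬q) there: w1:T, w3:T, w4:F. ✗
w2: no successors, so □□(p ∨ ¬q) holds vacuously. ✓
w3: successors {w1, w2, w3}; □(p ∨ ¬q) there: w1:T, w2:T, w3:T. ✓
w4: successors {w0, w5, w6}; □(p ∨ ¬q) there: w0:T, w5:T, w6:F. ✗
w5: successors {w1, w3}; □(p ∨ ¬q) there: w1:T, w3:T. ✓
w6: successors {w0, w2, w3, w6}; □(p ∨ ¬q) there: w0:T, w2:T, w3:T, w6:F. ✗
That's 4 of 7 worlds, so 4/7.

4/7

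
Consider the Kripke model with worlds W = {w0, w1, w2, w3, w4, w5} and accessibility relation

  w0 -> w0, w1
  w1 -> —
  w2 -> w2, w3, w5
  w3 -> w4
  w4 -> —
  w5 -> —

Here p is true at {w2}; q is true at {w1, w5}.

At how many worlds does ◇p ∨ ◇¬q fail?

3

w0: ◇p is F, ◇¬q is T. ✓
w1: ◇p is F, ◇¬q is F. ✗
w2: ◇p is T, ◇¬q is T. ✓
w3: ◇p is F, ◇¬q is T. ✓
w4: ◇p is F, ◇¬q is F. ✗
w5: ◇p is F, ◇¬q is F. ✗
Satisfying worlds: {w0, w2, w3}.
So ◇p ∨ ◇¬q fails at the other 3 worlds.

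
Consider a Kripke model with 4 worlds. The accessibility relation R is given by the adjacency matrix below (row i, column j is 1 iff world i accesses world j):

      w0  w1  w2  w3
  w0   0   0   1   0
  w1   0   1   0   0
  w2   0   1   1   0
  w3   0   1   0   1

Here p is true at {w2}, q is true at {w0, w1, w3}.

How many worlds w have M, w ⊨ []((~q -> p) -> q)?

w0: successors {w2}; (~q -> p) -> q there: w2:F. ✗
w1: successors {w1}; (~q -> p) -> q there: w1:T. ✓
w2: successors {w1, w2}; (~q -> p) -> q there: w1:T, w2:F. ✗
w3: successors {w1, w3}; (~q -> p) -> q there: w1:T, w3:T. ✓
Satisfying worlds: {w1, w3}.

2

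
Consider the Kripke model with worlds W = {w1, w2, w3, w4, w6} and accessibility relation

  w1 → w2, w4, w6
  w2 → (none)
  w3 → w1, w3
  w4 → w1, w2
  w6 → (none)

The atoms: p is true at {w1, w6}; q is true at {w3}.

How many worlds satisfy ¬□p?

w1: □p is F. ✓
w2: □p is T. ✗
w3: □p is F. ✓
w4: □p is F. ✓
w6: □p is T. ✗
Satisfying worlds: {w1, w3, w4}.

3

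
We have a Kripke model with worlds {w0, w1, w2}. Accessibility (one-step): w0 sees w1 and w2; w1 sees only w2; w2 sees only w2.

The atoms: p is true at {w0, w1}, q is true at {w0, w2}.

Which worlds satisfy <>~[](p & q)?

{w0, w1, w2}

w0: successors {w1, w2}; ~[](p & q) there: w1:T, w2:T. ✓
w1: successors {w2}; ~[](p & q) there: w2:T. ✓
w2: successors {w2}; ~[](p & q) there: w2:T. ✓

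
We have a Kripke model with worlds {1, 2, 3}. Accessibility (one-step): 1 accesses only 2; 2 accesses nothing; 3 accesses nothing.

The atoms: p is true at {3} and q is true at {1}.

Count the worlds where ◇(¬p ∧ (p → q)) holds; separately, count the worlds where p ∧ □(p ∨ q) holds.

1 and 1

For ◇(¬p ∧ (p → q)):
1: successors {2}; ¬p ∧ (p → q) there: 2:T. ✓
2: no successors, so ◇(¬p ∧ (p → q)) fails. ✗
3: no successors, so ◇(¬p ∧ (p → q)) fails. ✗
— 1 world.
For p ∧ □(p ∨ q):
1: p is F, □(p ∨ q) is F. ✗
2: p is F, □(p ∨ q) is T. ✗
3: p is T, □(p ∨ q) is T. ✓
— 1 world.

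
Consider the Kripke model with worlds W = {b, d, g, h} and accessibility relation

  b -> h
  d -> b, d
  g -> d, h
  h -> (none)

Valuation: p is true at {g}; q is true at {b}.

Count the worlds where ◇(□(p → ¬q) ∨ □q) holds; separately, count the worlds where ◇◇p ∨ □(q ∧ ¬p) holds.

For ◇(□(p → ¬q) ∨ □q):
b: successors {h}; □(p → ¬q) ∨ □q there: h:T. ✓
d: successors {b, d}; □(p → ¬q) ∨ □q there: b:T, d:T. ✓
g: successors {d, h}; □(p → ¬q) ∨ □q there: d:T, h:T. ✓
h: no successors, so ◇(□(p → ¬q) ∨ □q) fails. ✗
— 3 worlds.
For ◇◇p ∨ □(q ∧ ¬p):
b: ◇◇p is F, □(q ∧ ¬p) is F. ✗
d: ◇◇p is F, □(q ∧ ¬p) is F. ✗
g: ◇◇p is F, □(q ∧ ¬p) is F. ✗
h: ◇◇p is F, □(q ∧ ¬p) is T. ✓
— 1 world.

3 and 1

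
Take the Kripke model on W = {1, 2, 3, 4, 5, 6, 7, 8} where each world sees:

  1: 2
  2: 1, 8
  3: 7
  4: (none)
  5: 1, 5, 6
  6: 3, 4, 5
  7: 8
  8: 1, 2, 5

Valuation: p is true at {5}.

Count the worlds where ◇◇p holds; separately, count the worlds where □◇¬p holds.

5 and 7

For ◇◇p:
1: successors {2}; ◇p there: 2:F. ✗
2: successors {1, 8}; ◇p there: 1:F, 8:T. ✓
3: successors {7}; ◇p there: 7:F. ✗
4: no successors, so ◇◇p fails. ✗
5: successors {1, 5, 6}; ◇p there: 1:F, 5:T, 6:T. ✓
6: successors {3, 4, 5}; ◇p there: 3:F, 4:F, 5:T. ✓
7: successors {8}; ◇p there: 8:T. ✓
8: successors {1, 2, 5}; ◇p there: 1:F, 2:F, 5:T. ✓
— 5 worlds.
For □◇¬p:
1: successors {2}; ◇¬p there: 2:T. ✓
2: successors {1, 8}; ◇¬p there: 1:T, 8:T. ✓
3: successors {7}; ◇¬p there: 7:T. ✓
4: no successors, so □◇¬p holds vacuously. ✓
5: successors {1, 5, 6}; ◇¬p there: 1:T, 5:T, 6:T. ✓
6: successors {3, 4, 5}; ◇¬p there: 3:T, 4:F, 5:T. ✗
7: successors {8}; ◇¬p there: 8:T. ✓
8: successors {1, 2, 5}; ◇¬p there: 1:T, 2:T, 5:T. ✓
— 7 worlds.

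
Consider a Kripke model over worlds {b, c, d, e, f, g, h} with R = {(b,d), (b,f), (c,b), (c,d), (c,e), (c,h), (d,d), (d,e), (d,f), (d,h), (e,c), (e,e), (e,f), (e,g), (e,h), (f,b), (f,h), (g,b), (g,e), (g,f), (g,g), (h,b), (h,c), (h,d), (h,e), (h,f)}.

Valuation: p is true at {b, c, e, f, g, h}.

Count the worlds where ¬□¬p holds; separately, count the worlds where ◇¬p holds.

7 and 4

For ¬□¬p:
b: □¬p is F. ✓
c: □¬p is F. ✓
d: □¬p is F. ✓
e: □¬p is F. ✓
f: □¬p is F. ✓
g: □¬p is F. ✓
h: □¬p is F. ✓
— 7 worlds.
For ◇¬p:
b: successors {d, f}; ¬p there: d:T, f:F. ✓
c: successors {b, d, e, h}; ¬p there: b:F, d:T, e:F, h:F. ✓
d: successors {d, e, f, h}; ¬p there: d:T, e:F, f:F, h:F. ✓
e: successors {c, e, f, g, h}; ¬p there: c:F, e:F, f:F, g:F, h:F. ✗
f: successors {b, h}; ¬p there: b:F, h:F. ✗
g: successors {b, e, f, g}; ¬p there: b:F, e:F, f:F, g:F. ✗
h: successors {b, c, d, e, f}; ¬p there: b:F, c:F, d:T, e:F, f:F. ✓
— 4 worlds.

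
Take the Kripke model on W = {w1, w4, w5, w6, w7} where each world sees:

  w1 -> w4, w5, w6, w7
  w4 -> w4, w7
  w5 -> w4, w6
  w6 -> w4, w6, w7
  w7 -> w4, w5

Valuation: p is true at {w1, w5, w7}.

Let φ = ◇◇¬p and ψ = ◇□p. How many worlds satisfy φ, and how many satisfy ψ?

5 and 0

For ◇◇¬p:
w1: successors {w4, w5, w6, w7}; ◇¬p there: w4:T, w5:T, w6:T, w7:T. ✓
w4: successors {w4, w7}; ◇¬p there: w4:T, w7:T. ✓
w5: successors {w4, w6}; ◇¬p there: w4:T, w6:T. ✓
w6: successors {w4, w6, w7}; ◇¬p there: w4:T, w6:T, w7:T. ✓
w7: successors {w4, w5}; ◇¬p there: w4:T, w5:T. ✓
— 5 worlds.
For ◇□p:
w1: successors {w4, w5, w6, w7}; □p there: w4:F, w5:F, w6:F, w7:F. ✗
w4: successors {w4, w7}; □p there: w4:F, w7:F. ✗
w5: successors {w4, w6}; □p there: w4:F, w6:F. ✗
w6: successors {w4, w6, w7}; □p there: w4:F, w6:F, w7:F. ✗
w7: successors {w4, w5}; □p there: w4:F, w5:F. ✗
— 0 worlds.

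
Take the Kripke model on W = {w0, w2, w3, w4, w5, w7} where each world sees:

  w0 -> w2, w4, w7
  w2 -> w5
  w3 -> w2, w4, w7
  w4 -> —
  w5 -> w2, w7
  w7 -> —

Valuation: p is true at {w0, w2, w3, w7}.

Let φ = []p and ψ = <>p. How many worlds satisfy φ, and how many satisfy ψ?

For []p:
w0: successors {w2, w4, w7}; p there: w2:T, w4:F, w7:T. ✗
w2: successors {w5}; p there: w5:F. ✗
w3: successors {w2, w4, w7}; p there: w2:T, w4:F, w7:T. ✗
w4: no successors, so []p holds vacuously. ✓
w5: successors {w2, w7}; p there: w2:T, w7:T. ✓
w7: no successors, so []p holds vacuously. ✓
— 3 worlds.
For <>p:
w0: successors {w2, w4, w7}; p there: w2:T, w4:F, w7:T. ✓
w2: successors {w5}; p there: w5:F. ✗
w3: successors {w2, w4, w7}; p there: w2:T, w4:F, w7:T. ✓
w4: no successors, so <>p fails. ✗
w5: successors {w2, w7}; p there: w2:T, w7:T. ✓
w7: no successors, so <>p fails. ✗
— 3 worlds.

3 and 3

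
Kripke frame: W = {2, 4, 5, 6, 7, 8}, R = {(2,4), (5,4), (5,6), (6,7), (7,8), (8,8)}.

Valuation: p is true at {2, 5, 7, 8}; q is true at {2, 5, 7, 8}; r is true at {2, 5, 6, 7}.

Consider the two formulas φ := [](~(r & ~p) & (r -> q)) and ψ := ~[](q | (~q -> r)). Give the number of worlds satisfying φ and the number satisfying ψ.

5 and 2

For [](~(r & ~p) & (r -> q)):
2: successors {4}; ~(r & ~p) & (r -> q) there: 4:T. ✓
4: no successors, so [](~(r & ~p) & (r -> q)) holds vacuously. ✓
5: successors {4, 6}; ~(r & ~p) & (r -> q) there: 4:T, 6:F. ✗
6: successors {7}; ~(r & ~p) & (r -> q) there: 7:T. ✓
7: successors {8}; ~(r & ~p) & (r -> q) there: 8:T. ✓
8: successors {8}; ~(r & ~p) & (r -> q) there: 8:T. ✓
— 5 worlds.
For ~[](q | (~q -> r)):
2: [](q | (~q -> r)) is F. ✓
4: [](q | (~q -> r)) is T. ✗
5: [](q | (~q -> r)) is F. ✓
6: [](q | (~q -> r)) is T. ✗
7: [](q | (~q -> r)) is T. ✗
8: [](q | (~q -> r)) is T. ✗
— 2 worlds.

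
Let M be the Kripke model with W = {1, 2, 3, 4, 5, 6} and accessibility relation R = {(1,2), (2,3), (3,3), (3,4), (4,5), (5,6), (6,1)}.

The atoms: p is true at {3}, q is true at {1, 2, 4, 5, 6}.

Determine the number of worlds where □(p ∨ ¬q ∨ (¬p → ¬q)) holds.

1: successors {2}; p ∨ ¬q ∨ (¬p → ¬q) there: 2:F. ✗
2: successors {3}; p ∨ ¬q ∨ (¬p → ¬q) there: 3:T. ✓
3: successors {3, 4}; p ∨ ¬q ∨ (¬p → ¬q) there: 3:T, 4:F. ✗
4: successors {5}; p ∨ ¬q ∨ (¬p → ¬q) there: 5:F. ✗
5: successors {6}; p ∨ ¬q ∨ (¬p → ¬q) there: 6:F. ✗
6: successors {1}; p ∨ ¬q ∨ (¬p → ¬q) there: 1:F. ✗
Satisfying worlds: {2}.

1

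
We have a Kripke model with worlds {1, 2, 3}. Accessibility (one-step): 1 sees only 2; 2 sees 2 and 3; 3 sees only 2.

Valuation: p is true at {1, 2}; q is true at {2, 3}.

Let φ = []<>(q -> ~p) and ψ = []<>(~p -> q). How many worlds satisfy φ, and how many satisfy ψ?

For []<>(q -> ~p):
1: successors {2}; <>(q -> ~p) there: 2:T. ✓
2: successors {2, 3}; <>(q -> ~p) there: 2:T, 3:F. ✗
3: successors {2}; <>(q -> ~p) there: 2:T. ✓
— 2 worlds.
For []<>(~p -> q):
1: successors {2}; <>(~p -> q) there: 2:T. ✓
2: successors {2, 3}; <>(~p -> q) there: 2:T, 3:T. ✓
3: successors {2}; <>(~p -> q) there: 2:T. ✓
— 3 worlds.

2 and 3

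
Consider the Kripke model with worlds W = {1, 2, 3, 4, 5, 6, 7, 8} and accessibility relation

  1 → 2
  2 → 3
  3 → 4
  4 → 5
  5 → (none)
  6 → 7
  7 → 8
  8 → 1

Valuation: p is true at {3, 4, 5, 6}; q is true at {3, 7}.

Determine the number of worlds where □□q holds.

3

1: successors {2}; □q there: 2:T. ✓
2: successors {3}; □q there: 3:F. ✗
3: successors {4}; □q there: 4:F. ✗
4: successors {5}; □q there: 5:T. ✓
5: no successors, so □□q holds vacuously. ✓
6: successors {7}; □q there: 7:F. ✗
7: successors {8}; □q there: 8:F. ✗
8: successors {1}; □q there: 1:F. ✗
Satisfying worlds: {1, 4, 5}.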